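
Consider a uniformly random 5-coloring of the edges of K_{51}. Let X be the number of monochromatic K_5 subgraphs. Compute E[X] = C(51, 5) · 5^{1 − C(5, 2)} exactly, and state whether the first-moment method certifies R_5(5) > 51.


E[X] = C(51, 5) · 5^{1 − 10} = 2349060 · 5^{−9} = 2349060/1953125.
As a reduced fraction: E[X] = 469812/390625 ≈ 1.2027187.
Is E[X] < 1? NO.
Since E[X] ≥ 1, the first-moment bound is inconclusive at n = 51; it does NOT by itself certify R_5(5) > 51.

E[X] = 469812/390625 ≈ 1.2027187; E[X] ≥ 1; first-moment method inconclusive here.


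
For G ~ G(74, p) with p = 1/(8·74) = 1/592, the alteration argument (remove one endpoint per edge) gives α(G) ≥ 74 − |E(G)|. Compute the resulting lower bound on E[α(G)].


E[|E(G)|] = C(74, 2)·p = 2701 · (1/592) = 73/16.
E[α(G)] ≥ n − E[|E(G)|] = 74 − 73/16 = 1111/16.
Numerically: ≈ 69.438.
(This is only a lower bound; the true E[α(G)] may be larger.)

E[α(G)] ≥ 1111/16 ≈ 69.438.


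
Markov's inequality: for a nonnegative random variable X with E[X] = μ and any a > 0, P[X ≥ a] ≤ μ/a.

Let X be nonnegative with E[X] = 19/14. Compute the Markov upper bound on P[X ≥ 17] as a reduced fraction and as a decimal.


μ = E[X] = 19/14, a = 17.
Markov: P[X ≥ 17] ≤ μ/a = (19/14)/17 = 19/238.
Numerically: ≈ 0.080.
(Since a = 17 > μ = 1.357, the bound 19/238 is < 1 and informative.)

P[X ≥ 17] ≤ 19/238 ≈ 0.080.


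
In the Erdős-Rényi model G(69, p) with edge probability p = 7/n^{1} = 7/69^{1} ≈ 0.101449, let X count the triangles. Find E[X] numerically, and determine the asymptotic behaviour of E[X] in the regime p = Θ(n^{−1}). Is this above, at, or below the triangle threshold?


Number of potential triangles: C(69, 3) = 52394.
Each occurs with probability p³ ≈ (0.101449)³ ≈ 1.04411142e-03.
By linearity: E[X] = C(69, 3)·p³ ≈ 52394 · 1.04411142e-03 ≈ 54.705174.
Here α = 1, so p = 7/n is exactly at the triangle threshold p ~ 1/n. Asymptotically E[X] → c³/6 = 7³/6 = 343/6 ≈ 57.166667, a bounded constant. In this regime the triangle count is asymptotically Poisson(c³/6).

E[X] ≈ 54.705174; in regime p = Θ(1/n^{1}) E[X] stays bounded (at the triangle threshold p ~ 1/n).


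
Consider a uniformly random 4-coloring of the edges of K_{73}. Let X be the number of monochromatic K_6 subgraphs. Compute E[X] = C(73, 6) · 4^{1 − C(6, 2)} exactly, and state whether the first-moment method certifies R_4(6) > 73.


E[X] = C(73, 6) · 4^{1 − 15} = 170230452 · 4^{−14} = 170230452/268435456.
As a reduced fraction: E[X] = 42557613/67108864 ≈ 0.634.
Is E[X] < 1? YES.
Since E[X] < 1, there exists a 4-coloring of K_{73} with no monochromatic K_6; hence R_4(6) > 73.

E[X] = 42557613/67108864 ≈ 0.634; E[X] < 1, so R_4(6) > 73.


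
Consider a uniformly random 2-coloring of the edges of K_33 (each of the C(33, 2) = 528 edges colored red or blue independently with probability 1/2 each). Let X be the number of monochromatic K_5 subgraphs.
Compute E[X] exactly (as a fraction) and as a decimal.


Let X = Σ_S X_S over the C(33, 5) = 237336 subsets S of size 5, where X_S = 1 if the K_5 on S is monochromatic.
For a fixed S, the K_5 on S has C(5, 2) = 10 edges. P[all 10 edges red] = (1/2)^10, and likewise for blue, so P[monochromatic] = 2·(1/2)^10 = 2^{1 − 10} = 1/512.
By linearity: E[X] = C(33, 5) · 2^{1 − 10} = 237336 · 1/512 = 29667/64.
Numerically: E[X] ≈ 463.5469.

E[X] = C(33,5)·2^(1−C(5,2)) = 29667/64 ≈ 463.5469.


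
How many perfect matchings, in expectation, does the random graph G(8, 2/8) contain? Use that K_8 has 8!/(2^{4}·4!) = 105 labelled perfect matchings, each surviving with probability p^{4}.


K_8 has 8!/(2^{4}·4!) = 105 labelled perfect matchings.
For each such perfect matching H, let X_H = 1 if all 4 edges of H are present in G. Then P[X_H = 1] = p^{4} = (1/4)^{4} = 1/256.
By linearity: E[X] = Σ_H E[X_H] = 105 · p^{4} = 105 · 1/256 = 105/256.
Numerically: E[X] ≈ 0.410156.

E[X] = 105 · (1/4)^{4} = 105/256 ≈ 0.410156.


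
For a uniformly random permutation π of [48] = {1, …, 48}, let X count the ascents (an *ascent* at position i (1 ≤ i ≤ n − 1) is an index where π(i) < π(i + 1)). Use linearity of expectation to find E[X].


Write X = Σ X_I over i = 1, …, 47, with X_I the indicator of one ascent.
There are 47 indicators.
For each fixed i, the pair (π(i), π(i+1)) is a uniformly random ordered pair of distinct values from {1, …, 48}; by symmetry P[π(i) < π(i+1)] = 1/2.
By linearity: E[X] = 47 · (1/2) = (48 − 1) · (1/2) = 47/2 ≈ 23.5000.

E[X] = 47/2 = 23.5000.


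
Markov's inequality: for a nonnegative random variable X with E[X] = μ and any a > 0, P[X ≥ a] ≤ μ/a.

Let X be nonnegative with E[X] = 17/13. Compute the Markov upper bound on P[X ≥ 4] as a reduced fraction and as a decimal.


μ = E[X] = 17/13, a = 4.
Markov: P[X ≥ 4] ≤ μ/a = (17/13)/4 = 17/52.
Numerically: ≈ 0.327.
(Since a = 4 > μ = 1.308, the bound 17/52 is < 1 and informative.)

P[X ≥ 4] ≤ 17/52 ≈ 0.327.


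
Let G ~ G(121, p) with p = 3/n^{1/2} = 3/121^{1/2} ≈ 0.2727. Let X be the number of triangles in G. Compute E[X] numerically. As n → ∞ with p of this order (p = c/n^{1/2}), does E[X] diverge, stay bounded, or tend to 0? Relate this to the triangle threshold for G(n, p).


Number of potential triangles: C(121, 3) = 287980.
Each occurs with probability p³ ≈ (0.2727)³ ≈ 2.028550e-02.
By linearity: E[X] = C(121, 3)·p³ ≈ 287980 · 2.028550e-02 ≈ 5841.8182.
Since α = 1/2 < 1, p = c/n^{1/2} ≫ 1/n is above the triangle threshold p ~ 1/n. Asymptotically E[X] ~ (c³/6)·n^{3(1−α)} = (3³/6)·n^{1.5} → ∞; triangles are abundant w.h.p.

E[X] ≈ 5841.8182; in regime p = Θ(1/n^{1/2}) E[X] diverges (above the triangle threshold p ~ 1/n).


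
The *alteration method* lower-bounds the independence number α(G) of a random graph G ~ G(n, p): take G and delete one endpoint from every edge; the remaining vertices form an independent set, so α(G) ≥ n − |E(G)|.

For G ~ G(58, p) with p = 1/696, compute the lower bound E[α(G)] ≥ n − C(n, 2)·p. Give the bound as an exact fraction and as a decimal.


E[|E(G)|] = C(58, 2)·p = 1653 · (1/696) = 19/8.
E[α(G)] ≥ n − E[|E(G)|] = 58 − 19/8 = 445/8.
Numerically: ≈ 55.625.
(This is only a lower bound; the true E[α(G)] may be larger.)

E[α(G)] ≥ 445/8 ≈ 55.625.


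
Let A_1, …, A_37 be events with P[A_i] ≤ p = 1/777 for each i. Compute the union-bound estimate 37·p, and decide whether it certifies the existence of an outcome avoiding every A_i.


Union bound: P[∪_{i=1}^{37} A_i] ≤ Σ_i P[A_i] ≤ 37·p = 37·(1/777) = 1/21.
Numerically: 1/21 ≈ 0.0476190.
Is 1/21 < 1? YES.
Since P[∪ A_i] ≤ 1/21 < 1, the complement has P[∩ A_i^c] ≥ 1 − 1/21 = 20/21 > 0, so some outcome avoids every A_i.

37·p = 1/21 ≈ 0.0476190; existence CERTIFIED by the union bound.


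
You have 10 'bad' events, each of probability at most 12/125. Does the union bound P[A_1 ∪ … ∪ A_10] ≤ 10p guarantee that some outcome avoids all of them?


Union bound: P[∪_{i=1}^{10} A_i] ≤ Σ_i P[A_i] ≤ 10·p = 10·(12/125) = 24/25.
Numerically: 24/25 ≈ 0.9600000.
Is 24/25 < 1? YES.
Since P[∪ A_i] ≤ 24/25 < 1, the complement has P[∩ A_i^c] ≥ 1 − 24/25 = 1/25 > 0, so some outcome avoids every A_i.

10·p = 24/25 ≈ 0.9600000; existence CERTIFIED by the union bound.


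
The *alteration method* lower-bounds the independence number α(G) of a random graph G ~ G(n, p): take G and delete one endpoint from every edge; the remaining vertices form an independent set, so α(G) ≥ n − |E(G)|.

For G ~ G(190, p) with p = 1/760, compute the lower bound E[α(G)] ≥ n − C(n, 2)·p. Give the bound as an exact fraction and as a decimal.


E[|E(G)|] = C(190, 2)·p = 17955 · (1/760) = 189/8.
E[α(G)] ≥ n − E[|E(G)|] = 190 − 189/8 = 1331/8.
Numerically: ≈ 166.375000.
(This is only a lower bound; the true E[α(G)] may be larger.)

E[α(G)] ≥ 1331/8 ≈ 166.375000.


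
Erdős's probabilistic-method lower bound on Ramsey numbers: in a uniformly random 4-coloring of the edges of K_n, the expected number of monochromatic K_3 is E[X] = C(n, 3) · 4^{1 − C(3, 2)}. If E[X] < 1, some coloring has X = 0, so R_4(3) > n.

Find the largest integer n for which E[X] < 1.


We need C(n, 3) · 4^{1 − 3} < 1, i.e. C(n, 3) < 4^{3 − 1} = 16.
Check values of n near the boundary:
  n = 3: C(3, 3) = 1; 1 < 16? YES
  n = 4: C(4, 3) = 4; 4 < 16? YES
  n = 5: C(5, 3) = 10; 10 < 16? YES
  n = 6: C(6, 3) = 20; 20 < 16? NO
  n = 7: C(7, 3) = 35; 35 < 16? NO
The largest n with C(n, 3) < 16 is n = 5 (where E[X] = 5/8 ≈ 0.6250). Hence R_4(3) > 5, i.e. R_4(3) ≥ 6.

Largest n = 5; hence R_4(3) > 5.


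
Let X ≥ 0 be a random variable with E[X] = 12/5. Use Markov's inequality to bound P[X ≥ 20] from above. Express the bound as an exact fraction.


μ = E[X] = 12/5, a = 20.
Markov: P[X ≥ 20] ≤ μ/a = (12/5)/20 = 3/25.
Numerically: ≈ 0.1200.
(Since a = 20 > μ = 2.4000, the bound 3/25 is < 1 and informative.)

P[X ≥ 20] ≤ 3/25 ≈ 0.1200.


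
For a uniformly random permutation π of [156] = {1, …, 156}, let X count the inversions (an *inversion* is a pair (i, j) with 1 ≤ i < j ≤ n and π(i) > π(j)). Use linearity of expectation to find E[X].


Write X = Σ X_I over the C(156, 2) = 12090 pairs i < j, with X_I the indicator of one inversion.
There are 12090 indicators.
For each fixed pair i < j, the values π(i) and π(j) are two distinct elements of {1, …, 156} in uniformly random order; by symmetry P[π(i) > π(j)] = 1/2.
By linearity: E[X] = 12090 · (1/2) = C(156, 2) · (1/2) = 12090/2 = 6045 ≈ 6045.000.

E[X] = 6045 = 6045.000.


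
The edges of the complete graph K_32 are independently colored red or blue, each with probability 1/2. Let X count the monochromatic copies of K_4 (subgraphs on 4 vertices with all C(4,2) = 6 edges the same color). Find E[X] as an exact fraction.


Let X = Σ_S X_S over the C(32, 4) = 35960 subsets S of size 4, where X_S = 1 if the K_4 on S is monochromatic.
For a fixed S, the K_4 on S has C(4, 2) = 6 edges. P[all 6 edges red] = (1/2)^6, and likewise for blue, so P[monochromatic] = 2·(1/2)^6 = 2^{1 − 6} = 1/32.
By linearity of expectation: E[X] = C(32, 4) · 2^{1 − 6} = 35960 · 1/32 = 4495/4.
Numerically: E[X] ≈ 1123.7500.

E[X] = C(32,4)·2^(1−C(4,2)) = 4495/4 ≈ 1123.7500.


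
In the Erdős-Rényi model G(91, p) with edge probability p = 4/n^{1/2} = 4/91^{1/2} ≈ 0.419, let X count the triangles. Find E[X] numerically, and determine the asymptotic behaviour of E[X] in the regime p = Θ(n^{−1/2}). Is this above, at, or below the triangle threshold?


Number of potential triangles: C(91, 3) = 121485.
Each occurs with probability p³ ≈ (0.419)³ ≈ 7.37255e-02.
By linearity: E[X] = C(91, 3)·p³ ≈ 121485 · 7.37255e-02 ≈ 8956.546.
Since α = 1/2 < 1, p = c/n^{1/2} ≫ 1/n is above the triangle threshold p ~ 1/n. Asymptotically E[X] ~ (c³/6)·n^{3(1−α)} = (4³/6)·n^{1.5} → ∞; triangles are abundant w.h.p.

E[X] ≈ 8956.546; in regime p = Θ(1/n^{1/2}) E[X] diverges (above the triangle threshold p ~ 1/n).


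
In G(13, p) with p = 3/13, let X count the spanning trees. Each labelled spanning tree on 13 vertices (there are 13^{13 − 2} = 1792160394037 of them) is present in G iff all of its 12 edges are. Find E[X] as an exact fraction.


K_13 has 13^{13 − 2} = 1792160394037 labelled spanning trees.
For each such spanning tree H, let X_H = 1 if all 12 edges of H are present in G. Then P[X_H = 1] = p^{12} = (3/13)^{12} = 531441/23298085122481.
Summing the indicators: E[X] = Σ_H E[X_H] = 1792160394037 · p^{12} = 1792160394037 · 531441/23298085122481 = 531441/13.
Numerically: E[X] ≈ 4.09e+04.

E[X] = 1792160394037 · (3/13)^{12} = 531441/13 ≈ 4.09e+04.


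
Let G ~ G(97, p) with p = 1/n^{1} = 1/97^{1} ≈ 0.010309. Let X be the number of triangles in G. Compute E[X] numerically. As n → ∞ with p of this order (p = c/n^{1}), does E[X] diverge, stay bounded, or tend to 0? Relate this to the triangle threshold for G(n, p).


Number of potential triangles: C(97, 3) = 147440.
Each occurs with probability p³ ≈ (0.010309)³ ≈ 1.0956827e-06.
By linearity: E[X] = C(97, 3)·p³ ≈ 147440 · 1.0956827e-06 ≈ 0.16155.
Here α = 1, so p = 1/n is exactly at the triangle threshold p ~ 1/n. Asymptotically E[X] → c³/6 = 1³/6 = 1/6 ≈ 0.16667, a bounded constant. In this regime the triangle count is asymptotically Poisson(c³/6).

E[X] ≈ 0.16155; in regime p = Θ(1/n^{1}) E[X] stays bounded (at the triangle threshold p ~ 1/n).


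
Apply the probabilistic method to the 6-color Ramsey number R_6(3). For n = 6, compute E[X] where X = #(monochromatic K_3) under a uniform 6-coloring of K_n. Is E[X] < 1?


E[X] = C(6, 3) · 6^{1 − 3} = 20 · 6^{−2} = 20/36.
As a reduced fraction: E[X] = 5/9 ≈ 0.5555556.
Is E[X] < 1? YES.
Since E[X] < 1, there exists a 6-coloring of K_{6} with no monochromatic K_3; hence R_6(3) > 6.

E[X] = 5/9 ≈ 0.5555556; E[X] < 1, so R_6(3) > 6.


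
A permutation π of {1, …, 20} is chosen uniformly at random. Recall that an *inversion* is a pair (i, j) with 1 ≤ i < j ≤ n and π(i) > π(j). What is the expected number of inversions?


Write X = Σ X_I over the C(20, 2) = 190 pairs i < j, with X_I the indicator of one inversion.
There are 190 indicators.
For each fixed pair i < j, the values π(i) and π(j) are two distinct elements of {1, …, 20} in uniformly random order; by symmetry P[π(i) > π(j)] = 1/2.
By linearity: E[X] = 190 · (1/2) = C(20, 2) · (1/2) = 190/2 = 95 ≈ 95.0000.

E[X] = 95 = 95.0000.


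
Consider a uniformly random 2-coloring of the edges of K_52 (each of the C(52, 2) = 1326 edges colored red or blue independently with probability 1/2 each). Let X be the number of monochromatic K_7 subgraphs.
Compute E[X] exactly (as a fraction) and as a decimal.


Let X = Σ_S X_S over the C(52, 7) = 133784560 subsets S of size 7, where X_S = 1 if the K_7 on S is monochromatic.
For a fixed S, the K_7 on S has C(7, 2) = 21 edges. P[all 21 edges red] = (1/2)^21, and likewise for blue, so P[monochromatic] = 2·(1/2)^21 = 2^{1 − 21} = 1/1048576.
By linearity of expectation: E[X] = C(52, 7) · 2^{1 − 21} = 133784560 · 1/1048576 = 8361535/65536.
Numerically: E[X] ≈ 127.586899.

E[X] = C(52,7)·2^(1−C(7,2)) = 8361535/65536 ≈ 127.586899.


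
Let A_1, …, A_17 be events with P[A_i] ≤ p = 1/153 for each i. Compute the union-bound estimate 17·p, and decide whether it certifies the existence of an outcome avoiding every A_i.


Union bound: P[∪_{i=1}^{17} A_i] ≤ Σ_i P[A_i] ≤ 17·p = 17·(1/153) = 1/9.
Numerically: 1/9 ≈ 0.111111.
Is 1/9 < 1? YES.
Since P[∪ A_i] ≤ 1/9 < 1, the complement has P[∩ A_i^c] ≥ 1 − 1/9 = 8/9 > 0, so some outcome avoids every A_i.

17·p = 1/9 ≈ 0.111111; existence CERTIFIED by the union bound.


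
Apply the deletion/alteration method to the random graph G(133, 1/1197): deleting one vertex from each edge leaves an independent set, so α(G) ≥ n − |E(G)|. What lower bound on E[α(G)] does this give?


E[|E(G)|] = C(133, 2)·p = 8778 · (1/1197) = 22/3.
E[α(G)] ≥ n − E[|E(G)|] = 133 − 22/3 = 377/3.
Numerically: ≈ 125.667.
(This is only a lower bound; the true E[α(G)] may be larger.)

E[α(G)] ≥ 377/3 ≈ 125.667.


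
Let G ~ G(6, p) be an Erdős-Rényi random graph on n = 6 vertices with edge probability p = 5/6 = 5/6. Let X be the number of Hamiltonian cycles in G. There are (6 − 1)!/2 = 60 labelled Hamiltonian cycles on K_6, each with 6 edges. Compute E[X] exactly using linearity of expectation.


K_6 has (6 − 1)!/2 = 60 labelled Hamiltonian cycles.
For each such Hamiltonian cycle H, let X_H = 1 if all 6 edges of H are present in G. Then P[X_H = 1] = p^{6} = (5/6)^{6} = 15625/46656.
By linearity of expectation: E[X] = Σ_H E[X_H] = 60 · p^{6} = 60 · 15625/46656 = 78125/3888.
Numerically: E[X] ≈ 20.094.

E[X] = 60 · (5/6)^{6} = 78125/3888 ≈ 20.094.


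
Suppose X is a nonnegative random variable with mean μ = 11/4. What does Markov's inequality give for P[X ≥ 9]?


μ = E[X] = 11/4, a = 9.
Markov: P[X ≥ 9] ≤ μ/a = (11/4)/9 = 11/36.
Numerically: ≈ 0.3056.
(Since a = 9 > μ = 2.7500, the bound 11/36 is < 1 and informative.)

P[X ≥ 9] ≤ 11/36 ≈ 0.3056.


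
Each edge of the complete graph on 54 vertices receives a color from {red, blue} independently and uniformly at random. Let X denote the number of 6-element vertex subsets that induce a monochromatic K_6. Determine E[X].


Let X = Σ_S X_S over the C(54, 6) = 25827165 subsets S of size 6, where X_S = 1 if the K_6 on S is monochromatic.
For a fixed S, the K_6 on S has C(6, 2) = 15 edges. P[all 15 edges red] = (1/2)^15, and likewise for blue, so P[monochromatic] = 2·(1/2)^15 = 2^{1 − 15} = 1/16384.
Summing: E[X] = C(54, 6) · 2^{1 − 15} = 25827165 · 1/16384 = 25827165/16384.
Numerically: E[X] ≈ 1576.365051.

E[X] = C(54,6)·2^(1−C(6,2)) = 25827165/16384 ≈ 1576.365051.


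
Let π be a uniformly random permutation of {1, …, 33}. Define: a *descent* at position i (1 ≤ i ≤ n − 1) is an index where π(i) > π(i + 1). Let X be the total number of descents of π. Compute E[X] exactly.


Write X = Σ X_I over i = 1, …, 32, with X_I the indicator of one descent.
There are 32 indicators.
For each fixed i, the pair (π(i), π(i+1)) is a uniformly random ordered pair of distinct values from {1, …, 33}; by symmetry P[π(i) > π(i+1)] = 1/2.
By linearity: E[X] = 32 · (1/2) = (33 − 1) · (1/2) = 16 ≈ 16.000000.

E[X] = 16 = 16.000000.


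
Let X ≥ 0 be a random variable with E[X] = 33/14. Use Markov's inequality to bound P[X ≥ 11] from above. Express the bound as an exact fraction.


μ = E[X] = 33/14, a = 11.
Markov: P[X ≥ 11] ≤ μ/a = (33/14)/11 = 3/14.
Numerically: ≈ 0.214286.
(Since a = 11 > μ = 2.357143, the bound 3/14 is < 1 and informative.)

P[X ≥ 11] ≤ 3/14 ≈ 0.214286.


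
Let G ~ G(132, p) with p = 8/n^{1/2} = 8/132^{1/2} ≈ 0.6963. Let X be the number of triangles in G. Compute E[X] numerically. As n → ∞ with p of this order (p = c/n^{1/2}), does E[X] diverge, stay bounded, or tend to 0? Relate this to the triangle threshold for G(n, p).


Number of potential triangles: C(132, 3) = 374660.
Each occurs with probability p³ ≈ (0.6963)³ ≈ 3.376052e-01.
By linearity: E[X] = C(132, 3)·p³ ≈ 374660 · 3.376052e-01 ≈ 126487.1459.
Since α = 1/2 < 1, p = c/n^{1/2} ≫ 1/n is above the triangle threshold p ~ 1/n. Asymptotically E[X] ~ (c³/6)·n^{3(1−α)} = (8³/6)·n^{1.5} → ∞; triangles are abundant w.h.p.

E[X] ≈ 126487.1459; in regime p = Θ(1/n^{1/2}) E[X] diverges (above the triangle threshold p ~ 1/n).


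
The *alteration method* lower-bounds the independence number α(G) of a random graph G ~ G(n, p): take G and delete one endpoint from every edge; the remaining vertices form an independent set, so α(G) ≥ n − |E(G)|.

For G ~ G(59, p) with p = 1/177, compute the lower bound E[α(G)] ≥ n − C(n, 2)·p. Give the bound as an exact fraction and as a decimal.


E[|E(G)|] = C(59, 2)·p = 1711 · (1/177) = 29/3.
E[α(G)] ≥ n − E[|E(G)|] = 59 − 29/3 = 148/3.
Numerically: ≈ 49.3333.
(This is only a lower bound; the true E[α(G)] may be larger.)

E[α(G)] ≥ 148/3 ≈ 49.3333.


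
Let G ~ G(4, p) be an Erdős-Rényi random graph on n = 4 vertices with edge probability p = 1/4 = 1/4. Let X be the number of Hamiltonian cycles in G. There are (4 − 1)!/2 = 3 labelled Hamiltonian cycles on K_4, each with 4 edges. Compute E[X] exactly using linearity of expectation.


K_4 has (4 − 1)!/2 = 3 labelled Hamiltonian cycles.
For each such Hamiltonian cycle H, let X_H = 1 if all 4 edges of H are present in G. Then P[X_H = 1] = p^{4} = (1/4)^{4} = 1/256.
By linearity: E[X] = Σ_H E[X_H] = 3 · p^{4} = 3 · 1/256 = 3/256.
Numerically: E[X] ≈ 0.0117.

E[X] = 3 · (1/4)^{4} = 3/256 ≈ 0.0117.


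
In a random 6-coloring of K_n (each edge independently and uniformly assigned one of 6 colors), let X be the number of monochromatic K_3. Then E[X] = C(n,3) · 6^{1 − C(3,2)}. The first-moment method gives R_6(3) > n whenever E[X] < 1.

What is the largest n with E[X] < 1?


We need C(n, 3) · 6^{1 − 3} < 1, i.e. C(n, 3) < 6^{3 − 1} = 36.
Check values of n near the boundary:
  n = 5: C(5, 3) = 10; 10 < 36? YES
  n = 6: C(6, 3) = 20; 20 < 36? YES
  n = 7: C(7, 3) = 35; 35 < 36? YES
  n = 8: C(8, 3) = 56; 56 < 36? NO
The largest n with C(n, 3) < 36 is n = 7 (where E[X] = 35/36 ≈ 0.9722). Hence R_6(3) > 7, i.e. R_6(3) ≥ 8.

Largest n = 7; hence R_6(3) > 7.


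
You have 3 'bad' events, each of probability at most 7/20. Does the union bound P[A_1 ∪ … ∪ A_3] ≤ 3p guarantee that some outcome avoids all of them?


Union bound: P[∪_{i=1}^{3} A_i] ≤ Σ_i P[A_i] ≤ 3·p = 3·(7/20) = 21/20.
Numerically: 21/20 ≈ 1.05000.
Is 21/20 < 1? NO.
Since the bound 21/20 is ≥ 1, the union bound is uninformative here; it does NOT by itself certify existence.

3·p = 21/20 ≈ 1.05000; existence NOT certified by the union bound.


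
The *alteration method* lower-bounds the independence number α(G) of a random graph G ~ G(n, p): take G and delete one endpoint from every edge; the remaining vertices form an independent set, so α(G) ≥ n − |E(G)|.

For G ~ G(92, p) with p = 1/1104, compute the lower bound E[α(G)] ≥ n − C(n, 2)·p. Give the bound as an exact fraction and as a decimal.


E[|E(G)|] = C(92, 2)·p = 4186 · (1/1104) = 91/24.
E[α(G)] ≥ n − E[|E(G)|] = 92 − 91/24 = 2117/24.
Numerically: ≈ 88.208.
(This is only a lower bound; the true E[α(G)] may be larger.)

E[α(G)] ≥ 2117/24 ≈ 88.208.


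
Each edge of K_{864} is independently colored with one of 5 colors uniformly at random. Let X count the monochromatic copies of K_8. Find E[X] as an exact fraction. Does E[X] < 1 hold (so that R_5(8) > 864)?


E[X] = C(864, 8) · 5^{1 − 28} = 7455455062926006708 · 5^{−27} = 7455455062926006708/7450580596923828125.
As a reduced fraction: E[X] = 7455455062926006708/7450580596923828125 ≈ 1.001.
Is E[X] < 1? NO.
Since E[X] ≥ 1, the first-moment bound is inconclusive at n = 864; it does NOT by itself certify R_5(8) > 864.

E[X] = 7455455062926006708/7450580596923828125 ≈ 1.001; E[X] ≥ 1; first-moment method inconclusive here.


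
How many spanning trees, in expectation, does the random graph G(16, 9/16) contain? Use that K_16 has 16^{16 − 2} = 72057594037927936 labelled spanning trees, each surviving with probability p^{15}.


K_16 has 16^{16 − 2} = 72057594037927936 labelled spanning trees.
For each such spanning tree H, let X_H = 1 if all 15 edges of H are present in G. Then P[X_H = 1] = p^{15} = (9/16)^{15} = 205891132094649/1152921504606846976.
Summing the indicators: E[X] = Σ_H E[X_H] = 72057594037927936 · p^{15} = 72057594037927936 · 205891132094649/1152921504606846976 = 205891132094649/16.
Numerically: E[X] ≈ 1.28682e+13.

E[X] = 72057594037927936 · (9/16)^{15} = 205891132094649/16 ≈ 1.28682e+13.


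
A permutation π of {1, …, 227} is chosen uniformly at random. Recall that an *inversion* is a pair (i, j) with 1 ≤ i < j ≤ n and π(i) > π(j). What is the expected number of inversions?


Write X = Σ X_I over the C(227, 2) = 25651 pairs i < j, with X_I the indicator of one inversion.
There are 25651 indicators.
For each fixed pair i < j, the values π(i) and π(j) are two distinct elements of {1, …, 227} in uniformly random order; by symmetry P[π(i) > π(j)] = 1/2.
By linearity: E[X] = 25651 · (1/2) = C(227, 2) · (1/2) = 25651/2 = 25651/2 ≈ 12825.50000.

E[X] = 25651/2 = 12825.50000.


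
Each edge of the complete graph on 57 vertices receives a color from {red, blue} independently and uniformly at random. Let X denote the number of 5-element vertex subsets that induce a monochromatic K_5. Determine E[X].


Let X = Σ_S X_S over the C(57, 5) = 4187106 subsets S of size 5, where X_S = 1 if the K_5 on S is monochromatic.
For a fixed S, the K_5 on S has C(5, 2) = 10 edges. P[all 10 edges red] = (1/2)^10, and likewise for blue, so P[monochromatic] = 2·(1/2)^10 = 2^{1 − 10} = 1/512.
By linearity of expectation: E[X] = C(57, 5) · 2^{1 − 10} = 4187106 · 1/512 = 2093553/256.
Numerically: E[X] ≈ 8177.941406.

E[X] = C(57,5)·2^(1−C(5,2)) = 2093553/256 ≈ 8177.941406.


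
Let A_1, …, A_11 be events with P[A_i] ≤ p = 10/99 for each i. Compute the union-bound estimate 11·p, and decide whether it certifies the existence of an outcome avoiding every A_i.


Union bound: P[∪_{i=1}^{11} A_i] ≤ Σ_i P[A_i] ≤ 11·p = 11·(10/99) = 10/9.
Numerically: 10/9 ≈ 1.11111.
Is 10/9 < 1? NO.
Since the bound 10/9 is ≥ 1, the union bound is uninformative here; it does NOT by itself certify existence.

11·p = 10/9 ≈ 1.11111; existence NOT certified by the union bound.


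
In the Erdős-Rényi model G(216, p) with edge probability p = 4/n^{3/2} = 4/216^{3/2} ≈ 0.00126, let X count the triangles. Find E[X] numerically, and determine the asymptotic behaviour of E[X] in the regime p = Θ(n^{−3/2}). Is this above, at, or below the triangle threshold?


Number of potential triangles: C(216, 3) = 1656360.
Each occurs with probability p³ ≈ (0.00126)³ ≈ 2.0004979e-09.
By linearity: E[X] = C(216, 3)·p³ ≈ 1656360 · 2.0004979e-09 ≈ 0.00331.
Since α = 3/2 > 1, p = c/n^{3/2} = o(1/n) is below the triangle threshold p ~ 1/n. Asymptotically E[X] ~ (c³/6)·n^{3(1−α)} = (4³/6)·n^{-1.5} → 0, so by Markov's inequality G has no triangles w.h.p.

E[X] ≈ 0.00331; in regime p = Θ(1/n^{3/2}) E[X] tends to 0 (below the triangle threshold p ~ 1/n).


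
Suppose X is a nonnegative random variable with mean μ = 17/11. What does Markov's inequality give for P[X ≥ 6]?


μ = E[X] = 17/11, a = 6.
Markov: P[X ≥ 6] ≤ μ/a = (17/11)/6 = 17/66.
Numerically: ≈ 0.257576.
(Since a = 6 > μ = 1.545455, the bound 17/66 is < 1 and informative.)

P[X ≥ 6] ≤ 17/66 ≈ 0.257576.


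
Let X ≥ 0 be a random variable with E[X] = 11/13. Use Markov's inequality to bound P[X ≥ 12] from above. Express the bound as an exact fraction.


μ = E[X] = 11/13, a = 12.
Markov: P[X ≥ 12] ≤ μ/a = (11/13)/12 = 11/156.
Numerically: ≈ 0.07051.
(Since a = 12 > μ = 0.84615, the bound 11/156 is < 1 and informative.)

P[X ≥ 12] ≤ 11/156 ≈ 0.07051.


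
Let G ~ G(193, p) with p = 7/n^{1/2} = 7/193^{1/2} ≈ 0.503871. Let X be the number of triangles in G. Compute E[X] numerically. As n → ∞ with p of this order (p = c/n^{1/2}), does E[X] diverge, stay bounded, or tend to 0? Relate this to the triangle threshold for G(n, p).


Number of potential triangles: C(193, 3) = 1179616.
Each occurs with probability p³ ≈ (0.503871)³ ≈ 1.27925804e-01.
By linearity: E[X] = C(193, 3)·p³ ≈ 1179616 · 1.27925804e-01 ≈ 150903.325692.
Since α = 1/2 < 1, p = c/n^{1/2} ≫ 1/n is above the triangle threshold p ~ 1/n. Asymptotically E[X] ~ (c³/6)·n^{3(1−α)} = (7³/6)·n^{1.5} → ∞; triangles are abundant w.h.p.

E[X] ≈ 150903.325692; in regime p = Θ(1/n^{1/2}) E[X] diverges (above the triangle threshold p ~ 1/n).


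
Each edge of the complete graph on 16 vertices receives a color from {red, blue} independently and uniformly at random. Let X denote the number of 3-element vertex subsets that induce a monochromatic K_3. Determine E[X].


Let X = Σ_S X_S over the C(16, 3) = 560 subsets S of size 3, where X_S = 1 if the K_3 on S is monochromatic.
For a fixed S, the K_3 on S has C(3, 2) = 3 edges. P[all 3 edges red] = (1/2)^3, and likewise for blue, so P[monochromatic] = 2·(1/2)^3 = 2^{1 − 3} = 1/4.
Summing: E[X] = C(16, 3) · 2^{1 − 3} = 560 · 1/4 = 140.
Numerically: E[X] ≈ 140.0000.

E[X] = C(16,3)·2^(1−C(3,2)) = 140 ≈ 140.0000.


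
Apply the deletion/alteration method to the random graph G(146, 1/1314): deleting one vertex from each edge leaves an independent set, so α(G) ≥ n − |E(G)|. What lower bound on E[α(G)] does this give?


E[|E(G)|] = C(146, 2)·p = 10585 · (1/1314) = 145/18.
E[α(G)] ≥ n − E[|E(G)|] = 146 − 145/18 = 2483/18.
Numerically: ≈ 137.9444.
(This is only a lower bound; the true E[α(G)] may be larger.)

E[α(G)] ≥ 2483/18 ≈ 137.9444.


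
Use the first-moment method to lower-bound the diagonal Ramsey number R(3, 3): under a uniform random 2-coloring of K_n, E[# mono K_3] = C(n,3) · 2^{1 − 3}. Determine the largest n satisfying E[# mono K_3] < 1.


We need C(n, 3) · 2^{1 − 3} < 1, i.e. C(n, 3) < 2^{3 − 1} = 4.
Check values of n near the boundary:
  n = 3: C(3, 3) = 1; 1 < 4? YES
  n = 4: C(4, 3) = 4; 4 < 4? NO
The largest n with C(n, 3) < 4 is n = 3 (where E[X] = 1/4 ≈ 0.250). Hence R(3, 3) > 3, i.e. R(3, 3) ≥ 4.

Largest n = 3; hence R(3, 3) > 3.


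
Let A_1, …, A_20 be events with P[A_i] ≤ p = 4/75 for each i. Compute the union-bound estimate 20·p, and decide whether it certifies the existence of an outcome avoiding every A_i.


Union bound: P[∪_{i=1}^{20} A_i] ≤ Σ_i P[A_i] ≤ 20·p = 20·(4/75) = 16/15.
Numerically: 16/15 ≈ 1.067.
Is 16/15 < 1? NO.
Since the bound 16/15 is ≥ 1, the union bound is uninformative here; it does NOT by itself certify existence.

20·p = 16/15 ≈ 1.067; existence NOT certified by the union bound.


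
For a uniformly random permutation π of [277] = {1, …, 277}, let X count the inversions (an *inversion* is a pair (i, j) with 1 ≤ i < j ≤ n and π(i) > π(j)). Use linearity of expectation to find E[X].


Write X = Σ X_I over the C(277, 2) = 38226 pairs i < j, with X_I the indicator of one inversion.
There are 38226 indicators.
For each fixed pair i < j, the values π(i) and π(j) are two distinct elements of {1, …, 277} in uniformly random order; by symmetry P[π(i) > π(j)] = 1/2.
By linearity: E[X] = 38226 · (1/2) = C(277, 2) · (1/2) = 38226/2 = 19113 ≈ 19113.000000.

E[X] = 19113 = 19113.000000.


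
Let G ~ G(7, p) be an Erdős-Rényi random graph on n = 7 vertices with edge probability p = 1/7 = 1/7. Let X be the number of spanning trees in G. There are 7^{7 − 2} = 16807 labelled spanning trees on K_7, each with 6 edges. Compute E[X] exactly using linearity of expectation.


K_7 has 7^{7 − 2} = 16807 labelled spanning trees.
For each such spanning tree H, let X_H = 1 if all 6 edges of H are present in G. Then P[X_H = 1] = p^{6} = (1/7)^{6} = 1/117649.
Summing the indicators: E[X] = Σ_H E[X_H] = 16807 · p^{6} = 16807 · 1/117649 = 1/7.
Numerically: E[X] ≈ 0.1429.

E[X] = 16807 · (1/7)^{6} = 1/7 ≈ 0.1429.


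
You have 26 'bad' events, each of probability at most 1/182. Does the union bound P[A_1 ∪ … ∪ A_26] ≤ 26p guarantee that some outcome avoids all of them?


Union bound: P[∪_{i=1}^{26} A_i] ≤ Σ_i P[A_i] ≤ 26·p = 26·(1/182) = 1/7.
Numerically: 1/7 ≈ 0.1429.
Is 1/7 < 1? YES.
Since P[∪ A_i] ≤ 1/7 < 1, the complement has P[∩ A_i^c] ≥ 1 − 1/7 = 6/7 > 0, so some outcome avoids every A_i.

26·p = 1/7 ≈ 0.1429; existence CERTIFIED by the union bound.


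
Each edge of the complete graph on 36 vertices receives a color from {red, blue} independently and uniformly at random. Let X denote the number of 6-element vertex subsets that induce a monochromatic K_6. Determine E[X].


Let X = Σ_S X_S over the C(36, 6) = 1947792 subsets S of size 6, where X_S = 1 if the K_6 on S is monochromatic.
For a fixed S, the K_6 on S has C(6, 2) = 15 edges. P[all 15 edges red] = (1/2)^15, and likewise for blue, so P[monochromatic] = 2·(1/2)^15 = 2^{1 − 15} = 1/16384.
Summing: E[X] = C(36, 6) · 2^{1 − 15} = 1947792 · 1/16384 = 121737/1024.
Numerically: E[X] ≈ 118.88379.

E[X] = C(36,6)·2^(1−C(6,2)) = 121737/1024 ≈ 118.88379.


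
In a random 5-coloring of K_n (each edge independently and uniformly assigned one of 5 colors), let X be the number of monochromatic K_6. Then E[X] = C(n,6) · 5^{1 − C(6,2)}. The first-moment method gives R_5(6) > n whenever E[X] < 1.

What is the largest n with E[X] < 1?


We need C(n, 6) · 5^{1 − 15} < 1, i.e. C(n, 6) < 5^{15 − 1} = 6103515625.
Check values of n near the boundary:
  n = 129: C(129, 6) = 5688177600; 5688177600 < 6103515625? YES
  n = 130: C(130, 6) = 5963412000; 5963412000 < 6103515625? YES
  n = 131: C(131, 6) = 6249655776; 6249655776 < 6103515625? NO
  n = 132: C(132, 6) = 6547258432; 6547258432 < 6103515625? NO
The largest n with C(n, 6) < 6103515625 is n = 130 (where E[X] = 47707296/48828125 ≈ 0.977045). Hence R_5(6) > 130, i.e. R_5(6) ≥ 131.

Largest n = 130; hence R_5(6) > 130.


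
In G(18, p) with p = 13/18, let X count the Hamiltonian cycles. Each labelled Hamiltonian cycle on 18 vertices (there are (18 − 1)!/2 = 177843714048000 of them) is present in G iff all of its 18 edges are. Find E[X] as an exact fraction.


K_18 has (18 − 1)!/2 = 177843714048000 labelled Hamiltonian cycles.
For each such Hamiltonian cycle H, let X_H = 1 if all 18 edges of H are present in G. Then P[X_H = 1] = p^{18} = (13/18)^{18} = 112455406951957393129/39346408075296537575424.
By linearity: E[X] = Σ_H E[X_H] = 177843714048000 · p^{18} = 177843714048000 · 112455406951957393129/39346408075296537575424 = 1674446952588776589016668875/3294258113514384.
Numerically: E[X] ≈ 5.0829e+11.

E[X] = 177843714048000 · (13/18)^{18} = 1674446952588776589016668875/3294258113514384 ≈ 5.0829e+11.


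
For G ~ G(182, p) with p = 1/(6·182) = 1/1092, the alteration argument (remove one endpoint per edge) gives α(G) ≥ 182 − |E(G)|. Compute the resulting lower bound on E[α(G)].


E[|E(G)|] = C(182, 2)·p = 16471 · (1/1092) = 181/12.
E[α(G)] ≥ n − E[|E(G)|] = 182 − 181/12 = 2003/12.
Numerically: ≈ 166.916667.
(This is only a lower bound; the true E[α(G)] may be larger.)

E[α(G)] ≥ 2003/12 ≈ 166.916667.


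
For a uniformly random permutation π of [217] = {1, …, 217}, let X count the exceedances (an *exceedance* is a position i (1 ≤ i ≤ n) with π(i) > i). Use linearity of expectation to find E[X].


Write X = Σ_{i=1}^{217} X_i, where X_i = 1_{π(i) > i}.
For each fixed i, π(i) is uniform over {1, …, 217} (marginal of a uniform permutation), so P[π(i) > i] = (n − i)/n. Summing: Σ_{i=1}^{217} (n − i)/n = (0 + 1 + … + 216)/217 = 217(217 − 1)/(2·217) = (217 − 1)/2.
Hence E[X] = Σ_{i=1}^{217} (217 − i)/217 = 108 ≈ 108.00000.

E[X] = 108 = 108.00000.


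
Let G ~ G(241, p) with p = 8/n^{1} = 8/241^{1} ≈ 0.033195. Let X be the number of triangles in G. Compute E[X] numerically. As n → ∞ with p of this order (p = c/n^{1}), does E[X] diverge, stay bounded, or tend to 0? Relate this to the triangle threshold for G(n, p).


Number of potential triangles: C(241, 3) = 2303960.
Each occurs with probability p³ ≈ (0.033195)³ ≈ 3.65779055e-05.
By linearity: E[X] = C(241, 3)·p³ ≈ 2303960 · 3.65779055e-05 ≈ 84.274031.
Here α = 1, so p = 8/n is exactly at the triangle threshold p ~ 1/n. Asymptotically E[X] → c³/6 = 8³/6 = 256/3 ≈ 85.333333, a bounded constant. In this regime the triangle count is asymptotically Poisson(c³/6).

E[X] ≈ 84.274031; in regime p = Θ(1/n^{1}) E[X] stays bounded (at the triangle threshold p ~ 1/n).


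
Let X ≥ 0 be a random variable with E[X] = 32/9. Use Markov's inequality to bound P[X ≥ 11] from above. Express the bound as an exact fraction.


μ = E[X] = 32/9, a = 11.
Markov: P[X ≥ 11] ≤ μ/a = (32/9)/11 = 32/99.
Numerically: ≈ 0.32323.
(Since a = 11 > μ = 3.55556, the bound 32/99 is < 1 and informative.)

P[X ≥ 11] ≤ 32/99 ≈ 0.32323.


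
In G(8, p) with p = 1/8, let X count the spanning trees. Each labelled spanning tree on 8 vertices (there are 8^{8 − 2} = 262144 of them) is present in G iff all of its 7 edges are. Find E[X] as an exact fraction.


K_8 has 8^{8 − 2} = 262144 labelled spanning trees.
For each such spanning tree H, let X_H = 1 if all 7 edges of H are present in G. Then P[X_H = 1] = p^{7} = (1/8)^{7} = 1/2097152.
By linearity of expectation: E[X] = Σ_H E[X_H] = 262144 · p^{7} = 262144 · 1/2097152 = 1/8.
Numerically: E[X] ≈ 0.125.

E[X] = 262144 · (1/8)^{7} = 1/8 ≈ 0.125.


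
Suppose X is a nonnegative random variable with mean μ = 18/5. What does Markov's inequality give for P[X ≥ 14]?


μ = E[X] = 18/5, a = 14.
Markov: P[X ≥ 14] ≤ μ/a = (18/5)/14 = 9/35.
Numerically: ≈ 0.2571.
(Since a = 14 > μ = 3.6000, the bound 9/35 is < 1 and informative.)

P[X ≥ 14] ≤ 9/35 ≈ 0.2571.


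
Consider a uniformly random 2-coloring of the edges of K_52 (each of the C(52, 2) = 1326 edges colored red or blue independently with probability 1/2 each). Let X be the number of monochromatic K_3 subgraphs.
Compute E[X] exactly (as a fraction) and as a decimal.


Let X = Σ_S X_S over the C(52, 3) = 22100 subsets S of size 3, where X_S = 1 if the K_3 on S is monochromatic.
For a fixed S, the K_3 on S has C(3, 2) = 3 edges. P[all 3 edges red] = (1/2)^3, and likewise for blue, so P[monochromatic] = 2·(1/2)^3 = 2^{1 − 3} = 1/4.
Summing: E[X] = C(52, 3) · 2^{1 − 3} = 22100 · 1/4 = 5525.
Numerically: E[X] ≈ 5525.000000.

E[X] = C(52,3)·2^(1−C(3,2)) = 5525 ≈ 5525.000000.


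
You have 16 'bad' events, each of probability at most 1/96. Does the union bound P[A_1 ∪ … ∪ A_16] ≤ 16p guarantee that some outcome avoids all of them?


Union bound: P[∪_{i=1}^{16} A_i] ≤ Σ_i P[A_i] ≤ 16·p = 16·(1/96) = 1/6.
Numerically: 1/6 ≈ 0.1667.
Is 1/6 < 1? YES.
Since P[∪ A_i] ≤ 1/6 < 1, the complement has P[∩ A_i^c] ≥ 1 − 1/6 = 5/6 > 0, so some outcome avoids every A_i.

16·p = 1/6 ≈ 0.1667; existence CERTIFIED by the union bound.


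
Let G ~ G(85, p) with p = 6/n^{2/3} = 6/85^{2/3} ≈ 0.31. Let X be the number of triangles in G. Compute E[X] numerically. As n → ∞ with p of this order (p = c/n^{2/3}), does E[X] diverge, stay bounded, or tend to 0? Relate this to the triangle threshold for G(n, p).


Number of potential triangles: C(85, 3) = 98770.
Each occurs with probability p³ ≈ (0.31)³ ≈ 2.98962e-02.
By linearity: E[X] = C(85, 3)·p³ ≈ 98770 · 2.98962e-02 ≈ 2952.847.
Since α = 2/3 < 1, p = c/n^{2/3} ≫ 1/n is above the triangle threshold p ~ 1/n. Asymptotically E[X] ~ (c³/6)·n^{3(1−α)} = (6³/6)·n^{1} → ∞; triangles are abundant w.h.p.

E[X] ≈ 2952.847; in regime p = Θ(1/n^{2/3}) E[X] diverges (above the triangle threshold p ~ 1/n).


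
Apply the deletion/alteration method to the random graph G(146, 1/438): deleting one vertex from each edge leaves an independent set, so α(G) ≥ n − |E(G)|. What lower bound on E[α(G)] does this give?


E[|E(G)|] = C(146, 2)·p = 10585 · (1/438) = 145/6.
E[α(G)] ≥ n − E[|E(G)|] = 146 − 145/6 = 731/6.
Numerically: ≈ 121.8333.
(This is only a lower bound; the true E[α(G)] may be larger.)

E[α(G)] ≥ 731/6 ≈ 121.8333.


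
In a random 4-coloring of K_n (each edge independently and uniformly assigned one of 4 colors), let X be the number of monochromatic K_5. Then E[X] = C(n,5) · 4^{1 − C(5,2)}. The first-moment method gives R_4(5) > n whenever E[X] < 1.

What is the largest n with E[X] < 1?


We need C(n, 5) · 4^{1 − 10} < 1, i.e. C(n, 5) < 4^{10 − 1} = 262144.
Check values of n near the boundary:
  n = 27: C(27, 5) = 80730; 80730 < 262144? YES
  n = 28: C(28, 5) = 98280; 98280 < 262144? YES
  n = 29: C(29, 5) = 118755; 118755 < 262144? YES
  n = 30: C(30, 5) = 142506; 142506 < 262144? YES
  n = 31: C(31, 5) = 169911; 169911 < 262144? YES
  n = 32: C(32, 5) = 201376; 201376 < 262144? YES
  n = 33: C(33, 5) = 237336; 237336 < 262144? YES
  n = 34: C(34, 5) = 278256; 278256 < 262144? NO
The largest n with C(n, 5) < 262144 is n = 33 (where E[X] = 29667/32768 ≈ 0.905365). Hence R_4(5) > 33, i.e. R_4(5) ≥ 34.

Largest n = 33; hence R_4(5) > 33.


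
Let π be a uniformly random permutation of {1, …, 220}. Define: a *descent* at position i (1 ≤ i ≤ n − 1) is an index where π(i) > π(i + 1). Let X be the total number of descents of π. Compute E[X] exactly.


Write X = Σ X_I over i = 1, …, 219, with X_I the indicator of one descent.
There are 219 indicators.
For each fixed i, the pair (π(i), π(i+1)) is a uniformly random ordered pair of distinct values from {1, …, 220}; by symmetry P[π(i) > π(i+1)] = 1/2.
By linearity: E[X] = 219 · (1/2) = (220 − 1) · (1/2) = 219/2 ≈ 109.500.

E[X] = 219/2 = 109.500.
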